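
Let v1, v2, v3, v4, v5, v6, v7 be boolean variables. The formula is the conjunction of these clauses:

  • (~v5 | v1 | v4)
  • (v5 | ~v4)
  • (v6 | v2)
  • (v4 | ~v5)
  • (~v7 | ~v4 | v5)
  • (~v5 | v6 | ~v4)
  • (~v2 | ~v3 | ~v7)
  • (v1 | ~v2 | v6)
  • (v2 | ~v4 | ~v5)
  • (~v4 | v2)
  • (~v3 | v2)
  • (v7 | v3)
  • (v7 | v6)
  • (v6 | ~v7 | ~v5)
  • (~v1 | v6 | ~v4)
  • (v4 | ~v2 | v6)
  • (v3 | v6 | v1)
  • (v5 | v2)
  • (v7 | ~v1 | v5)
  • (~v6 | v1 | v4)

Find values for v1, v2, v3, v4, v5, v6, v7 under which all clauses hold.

v1 = 0, v2 = 1, v3 = 0, v4 = 1, v5 = 1, v6 = 1, v7 = 1

Set v1 = False and propagate.
Set v2 = True and propagate.
  then v6 is forced to True.
  then v4 is forced to True.
  then v5 is forced to True.
The remaining clauses are satisfied by v3 = False, v7 = True.
Check each clause:
  1. (~v5 | v4 | v1) — v4 is true.
  2. (~v4 | v5) — v5 is true.
  3. (v6 | v2) — v2 is true.
  4. (v4 | ~v5) — v4 is true.
  5. (~v7 | ~v4 | v5) — v5 is true.
  6. (~v4 | ~v5 | v6) — v6 is true.
  7. (~v3 | ~v2 | ~v7) — ~v3 is true.
  8. (v6 | ~v2 | v1) — v6 is true.
  9. (v2 | ~v5 | ~v4) — v2 is true.
  10. (v2 | ~v4) — v2 is true.
  11. (~v3 | v2) — v2 is true.
  12. (v3 | v7) — v7 is true.
  13. (v6 | v7) — v6 is true.
  14. (~v5 | v6 | ~v7) — v6 is true.
  15. (~v4 | v6 | ~v1) — ~v1 is true.
  16. (v6 | v4 | ~v2) — v4 is true.
  17. (v1 | v6 | v3) — v6 is true.
  18. (v5 | v2) — v2 is true.
  19. (~v1 | v5 | v7) — v5 is true.
  20. (~v6 | v1 | v4) — v4 is true.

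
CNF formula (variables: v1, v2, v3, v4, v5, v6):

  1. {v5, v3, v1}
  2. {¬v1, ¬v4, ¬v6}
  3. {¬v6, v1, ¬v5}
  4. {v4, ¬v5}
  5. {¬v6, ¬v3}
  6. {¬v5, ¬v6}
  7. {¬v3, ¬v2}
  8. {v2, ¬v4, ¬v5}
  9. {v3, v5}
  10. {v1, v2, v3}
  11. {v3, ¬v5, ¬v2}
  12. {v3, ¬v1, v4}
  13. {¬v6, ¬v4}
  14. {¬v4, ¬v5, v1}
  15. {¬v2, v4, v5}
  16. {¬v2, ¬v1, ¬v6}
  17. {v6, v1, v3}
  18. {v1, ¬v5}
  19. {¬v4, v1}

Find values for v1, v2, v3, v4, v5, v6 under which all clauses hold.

v1=True, v2=False, v3=True, v4=False, v5=False, v6=False

Branch on v1: take v1 = True.
Set v2 = False and propagate.
Set v3 = True and propagate.
  then v6 is forced to False.
For the remaining variables, v4 = False, v5 = False works.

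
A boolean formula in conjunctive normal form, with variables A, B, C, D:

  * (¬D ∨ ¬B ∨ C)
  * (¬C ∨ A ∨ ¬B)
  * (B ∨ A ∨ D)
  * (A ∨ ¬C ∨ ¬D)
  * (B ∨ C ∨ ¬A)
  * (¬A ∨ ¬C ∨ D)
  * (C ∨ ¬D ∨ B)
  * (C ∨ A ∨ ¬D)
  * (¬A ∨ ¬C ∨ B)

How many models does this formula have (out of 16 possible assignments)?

3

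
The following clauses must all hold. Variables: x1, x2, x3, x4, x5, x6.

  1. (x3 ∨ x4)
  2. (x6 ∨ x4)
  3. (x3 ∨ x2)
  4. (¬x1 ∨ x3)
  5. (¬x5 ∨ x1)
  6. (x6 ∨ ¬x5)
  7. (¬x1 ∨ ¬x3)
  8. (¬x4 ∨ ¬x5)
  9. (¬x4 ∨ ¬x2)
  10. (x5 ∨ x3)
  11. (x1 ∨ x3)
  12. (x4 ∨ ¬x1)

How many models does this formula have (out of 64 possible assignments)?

4

Satisfying assignments:
  x1=0 x2=0 x3=1 x4=0 x5=0 x6=1
  x1=0 x2=0 x3=1 x4=1 x5=0 x6=0
  x1=0 x2=0 x3=1 x4=1 x5=0 x6=1
  x1=0 x2=1 x3=1 x4=0 x5=0 x6=1
That's 4 in total.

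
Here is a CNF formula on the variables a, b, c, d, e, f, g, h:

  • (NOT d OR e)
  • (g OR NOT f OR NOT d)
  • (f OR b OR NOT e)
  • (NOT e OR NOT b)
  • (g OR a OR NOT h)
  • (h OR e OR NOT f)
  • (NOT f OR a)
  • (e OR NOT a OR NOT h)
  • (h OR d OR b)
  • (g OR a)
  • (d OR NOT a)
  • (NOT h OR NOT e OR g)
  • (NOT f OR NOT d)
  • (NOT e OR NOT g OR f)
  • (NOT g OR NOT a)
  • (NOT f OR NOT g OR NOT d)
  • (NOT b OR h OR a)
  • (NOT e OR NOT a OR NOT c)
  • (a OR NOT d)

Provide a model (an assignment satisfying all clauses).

Branch on a: take a = False.
  then f is forced to False.
  then g is forced to True.
  then e is forced to False.
  then d is forced to False.
Branch on b: take b = True.
  then h is forced to True.
c is now unconstrained; take c = True.

a=F  b=T  c=T  d=F  e=F  f=F  g=T  h=T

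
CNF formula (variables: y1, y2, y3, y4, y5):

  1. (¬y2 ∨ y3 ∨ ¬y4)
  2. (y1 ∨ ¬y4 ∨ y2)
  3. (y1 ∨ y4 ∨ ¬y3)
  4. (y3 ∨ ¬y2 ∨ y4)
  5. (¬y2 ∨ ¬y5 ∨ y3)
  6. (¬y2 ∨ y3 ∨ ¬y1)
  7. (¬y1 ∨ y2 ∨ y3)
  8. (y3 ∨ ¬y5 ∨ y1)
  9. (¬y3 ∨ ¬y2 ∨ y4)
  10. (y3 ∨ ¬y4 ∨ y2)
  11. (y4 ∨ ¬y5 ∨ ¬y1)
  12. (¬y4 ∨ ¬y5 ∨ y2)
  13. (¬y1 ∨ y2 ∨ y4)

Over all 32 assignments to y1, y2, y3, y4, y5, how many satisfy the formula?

The models are:
  y1=F y2=F y3=F y4=F y5=F
  y1=F y2=T y3=T y4=T y5=F
  y1=F y2=T y3=T y4=T y5=T
  y1=T y2=F y3=T y4=T y5=F
  y1=T y2=T y3=T y4=T y5=F
  y1=T y2=T y3=T y4=T y5=T
Count: 6.

6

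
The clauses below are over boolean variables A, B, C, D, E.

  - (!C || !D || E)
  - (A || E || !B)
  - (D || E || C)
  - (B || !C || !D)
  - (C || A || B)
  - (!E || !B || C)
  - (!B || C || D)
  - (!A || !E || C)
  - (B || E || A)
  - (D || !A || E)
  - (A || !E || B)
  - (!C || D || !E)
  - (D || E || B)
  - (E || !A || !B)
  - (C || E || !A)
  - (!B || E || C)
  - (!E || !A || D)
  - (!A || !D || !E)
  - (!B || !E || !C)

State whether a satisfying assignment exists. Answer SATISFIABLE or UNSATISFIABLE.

UNSATISFIABLE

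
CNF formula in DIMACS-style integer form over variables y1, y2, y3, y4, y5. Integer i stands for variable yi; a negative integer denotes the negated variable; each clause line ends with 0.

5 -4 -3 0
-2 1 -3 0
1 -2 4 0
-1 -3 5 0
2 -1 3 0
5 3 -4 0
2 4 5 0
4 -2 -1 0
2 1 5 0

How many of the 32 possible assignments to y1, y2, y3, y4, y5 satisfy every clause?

Split on y1, then y2.
  y1=T, y2=T: remaining (y3,y4,y5) ∈ {(F,T,T); (T,T,T)} — 2.
  y1=T, y2=F: remaining (y3,y4,y5) ∈ {(T,F,T); (T,T,T)} — 2.
  y1=F, y2=T: remaining (y3,y4,y5) ∈ {(F,T,T)} — 1.
  y1=F, y2=F: remaining (y3,y4,y5) ∈ {(F,F,T); (F,T,T); (T,F,T); (T,T,T)} — 4.
Total: 2 + 2 + 1 + 4 = 9.

9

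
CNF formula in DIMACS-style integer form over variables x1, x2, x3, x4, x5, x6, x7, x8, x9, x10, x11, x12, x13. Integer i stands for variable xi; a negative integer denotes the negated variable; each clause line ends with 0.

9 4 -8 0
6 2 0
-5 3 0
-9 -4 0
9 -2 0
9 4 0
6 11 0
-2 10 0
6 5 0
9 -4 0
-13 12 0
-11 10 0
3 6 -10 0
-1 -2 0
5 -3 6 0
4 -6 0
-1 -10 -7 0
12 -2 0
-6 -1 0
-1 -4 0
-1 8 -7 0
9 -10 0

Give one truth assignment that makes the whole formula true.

x1=F, x2=T, x3=T, x4=F, x5=T, x6=F, x7=F, x8=T, x9=T, x10=T, x11=T, x12=T, x13=F

x1 occurs only negated in the remaining clauses — set x1 = False.
Pure literal: x7 appears only negated; assign x7 = False.
Set x2 = True and propagate.
  then x9 is forced to True.
  then x4 is forced to False.
  then x10 is forced to True.
  then x6 is forced to False.
  then x11 is forced to True.
  then x5 is forced to True.
  then x3 is forced to True.
  then x12 is forced to True.
x8, x13 are now unconstrained; take x8 = True, x13 = False.
Check each clause:
  1. (~x8 \/ x4 \/ x9) — x9 is true.
  2. (x6 \/ x2) — x2 is true.
  3. (x3 \/ ~x5) — x3 is true.
  4. (~x4 \/ ~x9) — ~x4 is true.
  5. (x9 \/ ~x2) — x9 is true.
  6. (x9 \/ x4) — x9 is true.
  7. (x6 \/ x11) — x11 is true.
  8. (x10 \/ ~x2) — x10 is true.
  9. (x6 \/ x5) — x5 is true.
  10. (x9 \/ ~x4) — x9 is true.
  11. (x12 \/ ~x13) — ~x13 is true.
  12. (x10 \/ ~x11) — x10 is true.
  13. (x6 \/ ~x10 \/ x3) — x3 is true.
  14. (~x2 \/ ~x1) — ~x1 is true.
  15. (x5 \/ x6 \/ ~x3) — x5 is true.
  16. (~x6 \/ x4) — ~x6 is true.
  17. (~x1 \/ ~x7 \/ ~x10) — ~x7 is true.
  18. (~x2 \/ x12) — x12 is true.
  19. (~x1 \/ ~x6) — ~x6 is true.
  20. (~x1 \/ ~x4) — ~x4 is true.
  21. (~x1 \/ x8 \/ ~x7) — x8 is true.
  22. (~x10 \/ x9) — x9 is true.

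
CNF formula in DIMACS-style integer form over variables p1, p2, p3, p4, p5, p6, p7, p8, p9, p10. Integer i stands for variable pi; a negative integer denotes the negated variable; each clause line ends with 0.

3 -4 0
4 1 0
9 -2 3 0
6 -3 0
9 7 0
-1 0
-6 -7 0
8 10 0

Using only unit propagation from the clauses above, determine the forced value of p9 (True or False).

Unit clause (!p1) sets p1 = False.
(p1 || p4): since p1 = False, the clause reduces to (p4). p4 = True.
(p3 || !p4) with p4 = True leaves only p3, so p3 = True.
From (!p3 || p6) and p3 = True: p6 = True.
(!p7 || !p6) with p6 = True leaves only !p7, so p7 = False.
(p7 || p9): since p7 = False, the clause reduces to (p9). p9 = True.

True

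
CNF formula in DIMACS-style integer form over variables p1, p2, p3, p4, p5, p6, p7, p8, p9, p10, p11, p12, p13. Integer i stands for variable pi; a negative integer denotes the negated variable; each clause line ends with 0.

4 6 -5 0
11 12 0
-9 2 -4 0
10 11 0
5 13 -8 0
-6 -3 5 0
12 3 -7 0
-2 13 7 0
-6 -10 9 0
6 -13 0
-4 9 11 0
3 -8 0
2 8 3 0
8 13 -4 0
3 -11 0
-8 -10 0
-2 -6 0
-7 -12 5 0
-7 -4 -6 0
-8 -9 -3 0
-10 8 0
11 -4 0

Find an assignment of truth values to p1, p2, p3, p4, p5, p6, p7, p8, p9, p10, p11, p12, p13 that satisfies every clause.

Set p2 = False and propagate.
For the remaining variables, p1 = True, p3 = True, p4 = False, p5 = False, p6 = False, p7 = True, p8 = False, p9 = False, p10 = False, p11 = True, p12 = False, p13 = False works.
Every clause has at least one true literal under this assignment.

p1=T, p2=F, p3=T, p4=F, p5=F, p6=F, p7=T, p8=F, p9=F, p10=F, p11=T, p12=F, p13=F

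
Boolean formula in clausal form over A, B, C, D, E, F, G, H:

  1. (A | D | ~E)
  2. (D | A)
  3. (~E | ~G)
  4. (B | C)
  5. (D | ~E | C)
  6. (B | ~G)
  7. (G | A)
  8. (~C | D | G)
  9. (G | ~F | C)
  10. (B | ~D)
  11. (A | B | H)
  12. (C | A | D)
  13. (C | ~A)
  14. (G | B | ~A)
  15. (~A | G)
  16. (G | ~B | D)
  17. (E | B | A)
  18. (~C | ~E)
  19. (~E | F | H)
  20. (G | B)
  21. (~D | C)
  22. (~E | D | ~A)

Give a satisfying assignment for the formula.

Try A = True.
  then C is forced to True.
  then G is forced to True.
  then E is forced to False.
  then B is forced to True.
D, F, H are now unconstrained; take D = False, F = False, H = False.
Every clause has at least one true literal under this assignment.

A=True, B=True, C=True, D=False, E=False, F=False, G=True, H=False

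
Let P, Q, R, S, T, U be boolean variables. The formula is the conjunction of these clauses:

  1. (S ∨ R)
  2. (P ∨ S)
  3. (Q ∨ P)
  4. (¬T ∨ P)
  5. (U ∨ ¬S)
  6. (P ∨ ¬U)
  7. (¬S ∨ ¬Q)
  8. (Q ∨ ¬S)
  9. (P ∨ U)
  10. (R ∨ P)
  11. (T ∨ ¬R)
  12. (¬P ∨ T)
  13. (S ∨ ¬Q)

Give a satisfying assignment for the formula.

P=1, Q=0, R=1, S=0, T=1, U=0

Try P = True.
  then T is forced to True.
The remaining clauses are satisfied by Q = False, R = True, S = False, U = False.
Every clause has at least one true literal under this assignment.
Check each clause:
  1. (R ∨ S) — R is true.
  2. (S ∨ P) — P is true.
  3. (Q ∨ P) — P is true.
  4. (¬T ∨ P) — P is true.
  5. (U ∨ ¬S) — ¬S is true.
  6. (P ∨ ¬U) — P is true.
  7. (¬Q ∨ ¬S) — ¬S is true.
  8. (¬S ∨ Q) — ¬S is true.
  9. (U ∨ P) — P is true.
  10. (P ∨ R) — P is true.
  11. (T ∨ ¬R) — T is true.
  12. (T ∨ ¬P) — T is true.
  13. (S ∨ ¬Q) — ¬Q is true.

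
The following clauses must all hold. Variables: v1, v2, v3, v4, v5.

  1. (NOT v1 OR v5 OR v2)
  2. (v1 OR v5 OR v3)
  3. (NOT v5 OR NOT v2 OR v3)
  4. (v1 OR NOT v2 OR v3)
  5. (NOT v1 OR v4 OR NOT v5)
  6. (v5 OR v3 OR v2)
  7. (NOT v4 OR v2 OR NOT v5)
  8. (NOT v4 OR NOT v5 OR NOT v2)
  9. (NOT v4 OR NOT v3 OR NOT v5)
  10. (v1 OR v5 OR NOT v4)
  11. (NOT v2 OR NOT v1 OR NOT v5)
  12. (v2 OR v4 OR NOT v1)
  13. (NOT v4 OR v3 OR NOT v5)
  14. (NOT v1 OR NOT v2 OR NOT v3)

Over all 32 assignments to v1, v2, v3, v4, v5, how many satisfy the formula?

Satisfying assignments:
  v1=F v2=F v3=F v4=F v5=T
  v1=F v2=F v3=T v4=F v5=F
  v1=F v2=F v3=T v4=F v5=T
  v1=F v2=T v3=T v4=F v5=F
  v1=F v2=T v3=T v4=F v5=T
  v1=T v2=T v3=F v4=F v5=F
  v1=T v2=T v3=F v4=T v5=F
Count: 7.

7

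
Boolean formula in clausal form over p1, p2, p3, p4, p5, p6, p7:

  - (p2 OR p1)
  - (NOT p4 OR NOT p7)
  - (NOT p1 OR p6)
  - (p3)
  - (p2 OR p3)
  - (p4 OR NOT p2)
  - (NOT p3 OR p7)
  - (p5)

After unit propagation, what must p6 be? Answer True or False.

True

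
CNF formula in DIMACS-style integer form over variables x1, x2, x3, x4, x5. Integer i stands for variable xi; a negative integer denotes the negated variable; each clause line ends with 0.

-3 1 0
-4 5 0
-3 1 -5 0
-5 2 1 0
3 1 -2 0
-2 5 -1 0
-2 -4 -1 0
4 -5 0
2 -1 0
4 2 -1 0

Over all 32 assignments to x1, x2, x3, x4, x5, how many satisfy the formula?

1

The models are:
  x1=0 x2=0 x3=0 x4=0 x5=0
That's 1 in total.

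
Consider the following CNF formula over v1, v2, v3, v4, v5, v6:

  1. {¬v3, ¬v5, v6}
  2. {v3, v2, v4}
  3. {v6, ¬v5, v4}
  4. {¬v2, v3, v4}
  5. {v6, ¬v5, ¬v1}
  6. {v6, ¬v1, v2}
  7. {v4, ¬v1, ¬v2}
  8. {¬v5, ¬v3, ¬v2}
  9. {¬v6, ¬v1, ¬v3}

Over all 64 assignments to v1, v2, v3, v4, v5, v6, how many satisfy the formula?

Case analysis on v2 and v3:
  v2=1, v3=1: 5 of the 16 assignments to (v1,v4,v5,v6) work.
  v2=1, v3=0: 7 of the 16 assignments to (v1,v4,v5,v6) work.
  v2=0, v3=1: v4 free; 3 ways for (v1,v5,v6) × 2^1 = 6.
  v2=0, v3=0: v5 free; 3 ways for (v1,v4,v6) × 2^1 = 6.
Total: 5 + 7 + 6 + 6 = 24.

24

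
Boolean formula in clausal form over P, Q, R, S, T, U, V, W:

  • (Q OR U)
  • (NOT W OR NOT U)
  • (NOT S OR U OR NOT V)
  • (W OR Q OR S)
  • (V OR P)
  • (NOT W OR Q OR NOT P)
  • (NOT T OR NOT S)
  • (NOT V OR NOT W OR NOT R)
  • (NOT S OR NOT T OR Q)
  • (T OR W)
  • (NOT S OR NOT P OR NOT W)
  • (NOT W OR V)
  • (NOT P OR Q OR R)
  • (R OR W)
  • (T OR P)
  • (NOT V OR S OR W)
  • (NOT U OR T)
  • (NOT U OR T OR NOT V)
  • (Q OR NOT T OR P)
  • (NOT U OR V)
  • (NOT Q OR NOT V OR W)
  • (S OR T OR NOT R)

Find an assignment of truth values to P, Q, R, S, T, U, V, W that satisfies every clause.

P = T, Q = T, R = F, S = F, T = F, U = F, V = T, W = T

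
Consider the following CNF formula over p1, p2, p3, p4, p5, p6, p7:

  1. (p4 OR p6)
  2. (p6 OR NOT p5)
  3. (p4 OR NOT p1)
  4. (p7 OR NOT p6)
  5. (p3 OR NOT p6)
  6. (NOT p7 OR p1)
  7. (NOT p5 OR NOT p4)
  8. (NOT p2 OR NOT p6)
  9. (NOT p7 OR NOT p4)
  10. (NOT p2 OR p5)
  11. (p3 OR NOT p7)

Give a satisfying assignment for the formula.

p1=T  p2=F  p3=T  p4=T  p5=F  p6=F  p7=F

Check each clause:
  1. (p4 OR p6) — p4 is true.
  2. (p6 OR NOT p5) — NOT p5 is true.
  3. (NOT p1 OR p4) — p4 is true.
  4. (NOT p6 OR p7) — NOT p6 is true.
  5. (p3 OR NOT p6) — NOT p6 is true.
  6. (p1 OR NOT p7) — NOT p7 is true.
  7. (NOT p5 OR NOT p4) — NOT p5 is true.
  8. (NOT p2 OR NOT p6) — NOT p6 is true.
  9. (NOT p4 OR NOT p7) — NOT p7 is true.
  10. (p5 OR NOT p2) — NOT p2 is true.
  11. (p3 OR NOT p7) — NOT p7 is true.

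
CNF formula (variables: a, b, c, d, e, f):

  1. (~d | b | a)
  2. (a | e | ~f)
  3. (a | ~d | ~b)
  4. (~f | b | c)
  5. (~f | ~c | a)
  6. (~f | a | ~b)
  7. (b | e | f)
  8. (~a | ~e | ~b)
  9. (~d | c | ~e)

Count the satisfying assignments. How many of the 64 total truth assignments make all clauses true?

21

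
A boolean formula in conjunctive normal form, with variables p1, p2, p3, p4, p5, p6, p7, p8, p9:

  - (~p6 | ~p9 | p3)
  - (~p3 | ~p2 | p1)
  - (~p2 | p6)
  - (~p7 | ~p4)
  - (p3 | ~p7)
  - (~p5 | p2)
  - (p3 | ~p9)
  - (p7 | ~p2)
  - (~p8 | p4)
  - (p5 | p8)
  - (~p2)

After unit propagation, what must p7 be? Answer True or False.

(~p2) is a unit clause: p2 = False.
From (p2 | ~p5) and p2 = False: p5 = False.
(p5 | p8) with p5 = False leaves only p8, so p8 = True.
(~p8 | p4) with p8 = True leaves only p4, so p4 = True.
(~p4 | ~p7) with p4 = True leaves only ~p7, so p7 = False.

False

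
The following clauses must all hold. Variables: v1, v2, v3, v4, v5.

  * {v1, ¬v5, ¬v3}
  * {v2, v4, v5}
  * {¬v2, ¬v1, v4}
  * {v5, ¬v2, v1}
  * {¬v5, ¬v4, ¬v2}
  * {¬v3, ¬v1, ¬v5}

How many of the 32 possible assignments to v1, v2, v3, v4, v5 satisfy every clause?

11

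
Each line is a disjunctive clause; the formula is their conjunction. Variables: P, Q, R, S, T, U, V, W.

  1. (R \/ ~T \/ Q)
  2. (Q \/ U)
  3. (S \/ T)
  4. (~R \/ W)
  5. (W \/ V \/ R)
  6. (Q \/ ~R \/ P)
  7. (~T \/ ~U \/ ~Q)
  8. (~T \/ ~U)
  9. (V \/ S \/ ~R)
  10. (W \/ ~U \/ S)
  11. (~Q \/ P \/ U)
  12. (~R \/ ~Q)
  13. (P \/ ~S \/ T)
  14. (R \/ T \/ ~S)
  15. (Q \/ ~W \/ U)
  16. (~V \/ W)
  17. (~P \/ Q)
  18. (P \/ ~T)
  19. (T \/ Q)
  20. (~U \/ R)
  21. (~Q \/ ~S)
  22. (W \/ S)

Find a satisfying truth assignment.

P=True, Q=True, R=False, S=False, T=True, U=False, V=False, W=True

Check each clause:
  1. (Q \/ R \/ ~T) — Q is true.
  2. (Q \/ U) — Q is true.
  3. (T \/ S) — T is true.
  4. (W \/ ~R) — W is true.
  5. (V \/ W \/ R) — W is true.
  6. (P \/ ~R \/ Q) — P is true.
  7. (~U \/ ~Q \/ ~T) — ~U is true.
  8. (~U \/ ~T) — ~U is true.
  9. (S \/ ~R \/ V) — ~R is true.
  10. (W \/ S \/ ~U) — W is true.
  11. (P \/ ~Q \/ U) — P is true.
  12. (~R \/ ~Q) — ~R is true.
  13. (P \/ ~S \/ T) — P is true.
  14. (T \/ ~S \/ R) — ~S is true.
  15. (~W \/ U \/ Q) — Q is true.
  16. (~V \/ W) — W is true.
  17. (Q \/ ~P) — Q is true.
  18. (~T \/ P) — P is true.
  19. (T \/ Q) — Q is true.
  20. (~U \/ R) — ~U is true.
  21. (~S \/ ~Q) — ~S is true.
  22. (S \/ W) — W is true.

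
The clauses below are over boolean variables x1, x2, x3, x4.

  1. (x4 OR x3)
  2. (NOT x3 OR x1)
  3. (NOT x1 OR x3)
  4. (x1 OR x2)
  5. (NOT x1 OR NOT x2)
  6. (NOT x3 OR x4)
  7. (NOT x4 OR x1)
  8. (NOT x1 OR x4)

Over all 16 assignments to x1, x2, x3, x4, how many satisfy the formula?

1

Satisfying assignments:
  x1=T x2=F x3=T x4=T
Count: 1.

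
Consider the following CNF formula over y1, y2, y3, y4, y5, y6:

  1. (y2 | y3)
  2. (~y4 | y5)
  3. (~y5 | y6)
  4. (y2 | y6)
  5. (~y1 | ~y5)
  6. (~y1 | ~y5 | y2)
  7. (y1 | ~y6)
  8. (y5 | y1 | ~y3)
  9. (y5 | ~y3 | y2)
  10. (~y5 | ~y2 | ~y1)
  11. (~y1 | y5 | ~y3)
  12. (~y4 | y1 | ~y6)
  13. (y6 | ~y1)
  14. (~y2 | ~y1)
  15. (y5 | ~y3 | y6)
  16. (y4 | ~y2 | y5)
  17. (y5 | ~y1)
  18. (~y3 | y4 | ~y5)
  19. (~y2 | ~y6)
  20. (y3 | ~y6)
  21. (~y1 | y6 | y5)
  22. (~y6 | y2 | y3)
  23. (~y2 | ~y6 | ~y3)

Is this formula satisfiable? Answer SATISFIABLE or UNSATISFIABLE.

UNSATISFIABLE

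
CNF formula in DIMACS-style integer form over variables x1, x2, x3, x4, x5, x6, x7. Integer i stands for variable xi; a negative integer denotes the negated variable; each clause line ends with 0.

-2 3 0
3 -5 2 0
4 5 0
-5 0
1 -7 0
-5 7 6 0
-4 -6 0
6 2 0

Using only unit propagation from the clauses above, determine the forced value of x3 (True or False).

(!x5) is a unit clause: x5 = False.
(x5 || x4): since x5 = False, the clause reduces to (x4). x4 = True.
(!x4 || !x6): since x4 = True, the clause reduces to (!x6). x6 = False.
In (x6 || x2), x6 is now false; x2 must hold, so x2 = True.
In (!x2 || x3), !x2 is now false; x3 must hold, so x3 = True.

True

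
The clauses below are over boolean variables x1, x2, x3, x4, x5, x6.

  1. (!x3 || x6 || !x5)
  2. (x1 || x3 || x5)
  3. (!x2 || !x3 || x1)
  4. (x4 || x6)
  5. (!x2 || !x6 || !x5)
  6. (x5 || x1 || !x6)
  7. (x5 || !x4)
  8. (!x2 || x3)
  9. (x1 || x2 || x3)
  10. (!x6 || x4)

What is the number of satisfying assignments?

4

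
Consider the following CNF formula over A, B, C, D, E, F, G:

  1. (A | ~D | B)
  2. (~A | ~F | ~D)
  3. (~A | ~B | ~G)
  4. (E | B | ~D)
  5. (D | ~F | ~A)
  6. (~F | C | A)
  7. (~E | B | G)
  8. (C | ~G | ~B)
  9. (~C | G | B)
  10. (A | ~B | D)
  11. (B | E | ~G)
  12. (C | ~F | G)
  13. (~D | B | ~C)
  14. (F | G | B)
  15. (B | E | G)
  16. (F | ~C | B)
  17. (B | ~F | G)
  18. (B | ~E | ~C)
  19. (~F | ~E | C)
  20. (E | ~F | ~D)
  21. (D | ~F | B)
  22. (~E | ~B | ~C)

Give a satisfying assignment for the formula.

A=False, B=True, C=False, D=True, E=False, F=False, G=False

Check each clause:
  1. (A | B | ~D) — B is true.
  2. (~F | ~A | ~D) — ~F is true.
  3. (~B | ~G | ~A) — ~G is true.
  4. (E | ~D | B) — B is true.
  5. (D | ~F | ~A) — ~F is true.
  6. (~F | A | C) — ~F is true.
  7. (G | B | ~E) — B is true.
  8. (~B | C | ~G) — ~G is true.
  9. (G | ~C | B) — B is true.
  10. (D | A | ~B) — D is true.
  11. (E | ~G | B) — ~G is true.
  12. (~F | G | C) — ~F is true.
  13. (~C | ~D | B) — B is true.
  14. (F | B | G) — B is true.
  15. (G | E | B) — B is true.
  16. (~C | B | F) — B is true.
  17. (B | ~F | G) — ~F is true.
  18. (~E | B | ~C) — B is true.
  19. (~F | ~E | C) — ~F is true.
  20. (~D | E | ~F) — ~F is true.
  21. (~F | B | D) — B is true.
  22. (~B | ~C | ~E) — ~E is true.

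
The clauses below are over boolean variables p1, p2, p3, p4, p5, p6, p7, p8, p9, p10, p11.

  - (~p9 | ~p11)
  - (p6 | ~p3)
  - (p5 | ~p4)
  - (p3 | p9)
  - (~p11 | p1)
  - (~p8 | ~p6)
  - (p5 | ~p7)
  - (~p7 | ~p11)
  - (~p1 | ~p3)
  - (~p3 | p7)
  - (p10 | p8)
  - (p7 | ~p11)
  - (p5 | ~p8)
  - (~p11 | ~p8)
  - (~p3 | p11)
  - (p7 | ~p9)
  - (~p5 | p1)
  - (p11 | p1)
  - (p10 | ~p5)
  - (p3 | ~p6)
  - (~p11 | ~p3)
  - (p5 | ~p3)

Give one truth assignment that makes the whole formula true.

p1=T, p2=T, p3=F, p4=F, p5=T, p6=F, p7=T, p8=F, p9=T, p10=T, p11=F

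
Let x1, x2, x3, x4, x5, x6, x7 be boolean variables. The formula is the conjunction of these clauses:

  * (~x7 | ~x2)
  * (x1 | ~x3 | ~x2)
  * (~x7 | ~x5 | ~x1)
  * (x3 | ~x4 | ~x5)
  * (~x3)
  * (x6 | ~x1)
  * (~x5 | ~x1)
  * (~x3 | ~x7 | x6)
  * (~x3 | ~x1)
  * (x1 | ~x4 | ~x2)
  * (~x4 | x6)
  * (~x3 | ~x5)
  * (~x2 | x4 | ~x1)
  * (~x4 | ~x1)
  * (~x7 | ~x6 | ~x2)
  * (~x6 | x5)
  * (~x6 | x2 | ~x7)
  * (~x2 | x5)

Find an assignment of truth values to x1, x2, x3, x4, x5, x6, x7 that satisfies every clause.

The clause (~x3) is unit: x3 must be False.
x7 occurs only negated in the remaining clauses — set x7 = False.
Set x1 = False and propagate.
The remaining clauses are satisfied by x2 = True, x4 = False, x5 = True, x6 = True.
Every clause has at least one true literal under this assignment.

x1=F, x2=T, x3=F, x4=F, x5=T, x6=T, x7=F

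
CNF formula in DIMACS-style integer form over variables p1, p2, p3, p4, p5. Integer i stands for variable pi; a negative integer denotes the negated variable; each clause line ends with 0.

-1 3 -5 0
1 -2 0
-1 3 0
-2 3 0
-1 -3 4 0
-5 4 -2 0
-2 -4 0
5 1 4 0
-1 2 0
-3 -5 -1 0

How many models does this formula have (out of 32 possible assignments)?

6

The models are:
  p1=0 p2=0 p3=0 p4=0 p5=1
  p1=0 p2=0 p3=0 p4=1 p5=0
  p1=0 p2=0 p3=0 p4=1 p5=1
  p1=0 p2=0 p3=1 p4=0 p5=1
  p1=0 p2=0 p3=1 p4=1 p5=0
  p1=0 p2=0 p3=1 p4=1 p5=1
That's 6 in total.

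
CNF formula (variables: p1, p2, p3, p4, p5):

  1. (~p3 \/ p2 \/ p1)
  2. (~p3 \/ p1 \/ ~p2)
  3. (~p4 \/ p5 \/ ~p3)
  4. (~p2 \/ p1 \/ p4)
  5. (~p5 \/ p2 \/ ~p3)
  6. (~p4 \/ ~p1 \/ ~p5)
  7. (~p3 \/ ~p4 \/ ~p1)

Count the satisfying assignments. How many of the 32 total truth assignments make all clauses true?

15

Split on p1, then p3.
  p1=T, p3=T: remaining (p2,p4,p5) ∈ {(F,F,F); (T,F,F); (T,F,T)} — 3.
  p1=T, p3=F: p2 free; 3 ways for (p4,p5) × 2^1 = 6.
  p1=F, p3=T: a clause becomes empty — 0.
  p1=F, p3=F: p5 free; 3 ways for (p2,p4) × 2^1 = 6.
Total: 3 + 6 + 0 + 6 = 15.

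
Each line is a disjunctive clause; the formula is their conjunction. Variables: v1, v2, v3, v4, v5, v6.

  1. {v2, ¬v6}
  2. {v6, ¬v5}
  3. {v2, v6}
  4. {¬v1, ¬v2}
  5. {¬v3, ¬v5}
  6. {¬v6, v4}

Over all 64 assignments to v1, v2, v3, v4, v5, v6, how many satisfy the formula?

7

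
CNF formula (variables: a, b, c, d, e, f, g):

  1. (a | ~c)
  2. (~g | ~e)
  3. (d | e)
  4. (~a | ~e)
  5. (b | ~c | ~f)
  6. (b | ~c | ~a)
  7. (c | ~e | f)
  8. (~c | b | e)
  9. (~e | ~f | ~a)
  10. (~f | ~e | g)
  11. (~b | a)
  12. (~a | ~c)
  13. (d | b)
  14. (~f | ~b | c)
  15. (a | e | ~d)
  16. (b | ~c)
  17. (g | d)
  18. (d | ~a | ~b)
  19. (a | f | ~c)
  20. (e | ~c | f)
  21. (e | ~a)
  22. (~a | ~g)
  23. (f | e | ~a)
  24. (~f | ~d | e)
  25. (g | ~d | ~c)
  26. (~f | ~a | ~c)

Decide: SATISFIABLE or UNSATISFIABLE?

a = True:
  propagation gives e=False; an empty clause results — contradiction.
a = False:
  propagation gives c=False, b=False, d=True, e=True; an empty clause results — contradiction.
Every branch closes, so no satisfying assignment exists.

UNSATISFIABLE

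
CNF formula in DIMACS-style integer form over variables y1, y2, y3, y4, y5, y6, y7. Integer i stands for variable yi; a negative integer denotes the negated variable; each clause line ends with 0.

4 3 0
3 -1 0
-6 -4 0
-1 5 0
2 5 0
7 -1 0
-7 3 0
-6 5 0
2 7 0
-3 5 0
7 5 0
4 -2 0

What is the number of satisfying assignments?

10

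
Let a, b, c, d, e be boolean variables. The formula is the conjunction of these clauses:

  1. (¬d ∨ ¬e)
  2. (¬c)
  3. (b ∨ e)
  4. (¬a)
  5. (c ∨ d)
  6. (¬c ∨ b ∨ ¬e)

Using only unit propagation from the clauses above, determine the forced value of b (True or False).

True

(¬c) stands alone — c = False.
(¬a) is a unit clause: a = False.
(d ∨ c) with c = False leaves only d, so d = True.
In (¬d ∨ ¬e), ¬d is now false; ¬e must hold, so e = False.
In (e ∨ b), e is now false; b must hold, so b = True.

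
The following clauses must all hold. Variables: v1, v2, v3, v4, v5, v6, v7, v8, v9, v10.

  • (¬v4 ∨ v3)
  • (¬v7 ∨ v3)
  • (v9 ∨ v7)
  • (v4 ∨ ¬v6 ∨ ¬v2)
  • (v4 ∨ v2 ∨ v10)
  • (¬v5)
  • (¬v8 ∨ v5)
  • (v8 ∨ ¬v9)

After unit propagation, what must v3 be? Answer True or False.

True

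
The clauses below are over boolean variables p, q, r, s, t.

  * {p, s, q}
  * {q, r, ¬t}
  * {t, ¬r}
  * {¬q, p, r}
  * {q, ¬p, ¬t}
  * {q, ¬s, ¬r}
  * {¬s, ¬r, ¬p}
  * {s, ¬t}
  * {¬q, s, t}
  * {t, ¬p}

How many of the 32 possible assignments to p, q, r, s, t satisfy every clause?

3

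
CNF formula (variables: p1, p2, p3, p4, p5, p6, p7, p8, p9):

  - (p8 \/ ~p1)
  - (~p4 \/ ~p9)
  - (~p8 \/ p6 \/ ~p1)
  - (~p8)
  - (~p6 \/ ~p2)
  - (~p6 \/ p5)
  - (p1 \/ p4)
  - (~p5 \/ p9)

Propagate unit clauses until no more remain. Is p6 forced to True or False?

False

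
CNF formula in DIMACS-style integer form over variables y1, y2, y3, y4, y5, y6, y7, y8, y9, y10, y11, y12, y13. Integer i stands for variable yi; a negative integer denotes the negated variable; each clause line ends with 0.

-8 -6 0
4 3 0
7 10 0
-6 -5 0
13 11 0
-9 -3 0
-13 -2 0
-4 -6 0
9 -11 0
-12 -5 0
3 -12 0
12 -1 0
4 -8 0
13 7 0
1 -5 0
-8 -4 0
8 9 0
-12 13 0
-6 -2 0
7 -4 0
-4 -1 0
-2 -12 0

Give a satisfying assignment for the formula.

Pure literal: y5 appears only negated; assign y5 = False.
Pure literal: y6 appears only negated; assign y6 = False.
Set y1 = False and propagate.
The remaining clauses are satisfied by y2 = True, y3 = False, y4 = True, y7 = True, y8 = False, y9 = True, y10 = True, y11 = True, y12 = False, y13 = False.

y1=F, y2=T, y3=F, y4=T, y5=F, y6=F, y7=T, y8=F, y9=T, y10=T, y11=T, y12=F, y13=F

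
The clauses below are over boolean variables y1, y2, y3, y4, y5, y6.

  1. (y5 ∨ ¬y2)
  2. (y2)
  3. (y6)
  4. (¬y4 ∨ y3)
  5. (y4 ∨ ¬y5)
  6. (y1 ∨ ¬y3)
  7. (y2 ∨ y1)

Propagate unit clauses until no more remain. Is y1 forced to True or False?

True

(y2) is a unit clause: y2 = True.
From (¬y2 ∨ y5) and y2 = True: y5 = True.
(y6) stands alone — y6 = True.
(y4 ∨ ¬y5) with y5 = True leaves only y4, so y4 = True.
From (¬y4 ∨ y3) and y4 = True: y3 = True.
From (¬y3 ∨ y1) and y3 = True: y1 = True.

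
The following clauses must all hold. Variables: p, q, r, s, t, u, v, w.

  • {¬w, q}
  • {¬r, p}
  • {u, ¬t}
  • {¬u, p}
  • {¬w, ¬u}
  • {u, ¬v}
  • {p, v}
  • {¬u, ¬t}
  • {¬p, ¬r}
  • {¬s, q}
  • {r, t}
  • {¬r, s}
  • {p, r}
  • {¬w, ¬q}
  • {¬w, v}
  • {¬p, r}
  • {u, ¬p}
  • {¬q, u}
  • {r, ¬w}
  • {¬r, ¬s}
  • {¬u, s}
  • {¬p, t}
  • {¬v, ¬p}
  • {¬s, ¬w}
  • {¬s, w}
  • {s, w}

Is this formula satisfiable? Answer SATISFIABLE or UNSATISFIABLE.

UNSATISFIABLE

p = True:
  propagation gives r=False; an empty clause results — contradiction.
p = False:
  propagation gives r=False; an empty clause results — contradiction.
Every branch closes, so no satisfying assignment exists.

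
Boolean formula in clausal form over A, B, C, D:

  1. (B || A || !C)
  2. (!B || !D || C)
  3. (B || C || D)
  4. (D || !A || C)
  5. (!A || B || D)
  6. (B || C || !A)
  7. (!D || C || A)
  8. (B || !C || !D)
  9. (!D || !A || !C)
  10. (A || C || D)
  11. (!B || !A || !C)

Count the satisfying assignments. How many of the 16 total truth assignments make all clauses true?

2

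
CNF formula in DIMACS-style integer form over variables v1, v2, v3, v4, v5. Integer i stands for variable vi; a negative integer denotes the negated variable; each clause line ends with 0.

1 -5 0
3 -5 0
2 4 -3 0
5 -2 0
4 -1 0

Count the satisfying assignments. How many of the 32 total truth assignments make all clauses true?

7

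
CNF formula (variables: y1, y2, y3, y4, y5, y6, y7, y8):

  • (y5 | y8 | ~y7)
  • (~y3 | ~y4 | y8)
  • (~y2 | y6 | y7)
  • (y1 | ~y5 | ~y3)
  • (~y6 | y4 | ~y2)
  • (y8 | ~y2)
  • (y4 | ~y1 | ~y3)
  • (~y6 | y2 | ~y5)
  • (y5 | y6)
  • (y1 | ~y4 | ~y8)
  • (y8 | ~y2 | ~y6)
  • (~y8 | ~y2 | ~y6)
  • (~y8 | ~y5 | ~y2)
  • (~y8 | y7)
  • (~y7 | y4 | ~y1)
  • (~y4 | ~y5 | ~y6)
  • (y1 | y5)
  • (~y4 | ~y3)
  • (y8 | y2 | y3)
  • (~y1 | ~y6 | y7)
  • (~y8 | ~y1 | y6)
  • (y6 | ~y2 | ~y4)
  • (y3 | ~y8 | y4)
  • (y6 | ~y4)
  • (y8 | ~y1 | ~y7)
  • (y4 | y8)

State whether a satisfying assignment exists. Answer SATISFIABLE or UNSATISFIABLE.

SATISFIABLE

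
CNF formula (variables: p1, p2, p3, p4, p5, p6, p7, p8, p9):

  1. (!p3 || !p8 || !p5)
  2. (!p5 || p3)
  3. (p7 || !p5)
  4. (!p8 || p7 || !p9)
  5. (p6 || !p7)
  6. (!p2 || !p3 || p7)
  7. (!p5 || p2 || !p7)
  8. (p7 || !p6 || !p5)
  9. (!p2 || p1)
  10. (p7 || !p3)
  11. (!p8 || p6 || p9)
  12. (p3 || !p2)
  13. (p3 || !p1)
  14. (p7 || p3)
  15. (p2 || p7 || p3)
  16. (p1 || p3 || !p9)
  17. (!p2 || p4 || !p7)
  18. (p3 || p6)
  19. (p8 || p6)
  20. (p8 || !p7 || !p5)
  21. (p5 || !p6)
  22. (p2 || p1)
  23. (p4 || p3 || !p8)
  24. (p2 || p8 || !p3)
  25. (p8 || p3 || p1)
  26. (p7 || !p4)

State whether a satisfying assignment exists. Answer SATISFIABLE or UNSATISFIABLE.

UNSATISFIABLE

p3 = True:
  propagation gives p7=True, p6=True, p5=True, p8=False; an empty clause results — contradiction.
p3 = False:
  propagation gives p5=False, p2=False, p1=False; an empty clause results — contradiction.
Every branch closes, so no satisfying assignment exists.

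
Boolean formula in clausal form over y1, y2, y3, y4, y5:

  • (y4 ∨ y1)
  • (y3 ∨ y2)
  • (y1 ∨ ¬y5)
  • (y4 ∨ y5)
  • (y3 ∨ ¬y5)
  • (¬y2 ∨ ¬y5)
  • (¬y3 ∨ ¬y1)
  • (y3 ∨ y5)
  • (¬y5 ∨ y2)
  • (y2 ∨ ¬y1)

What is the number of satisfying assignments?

2

Satisfying assignments:
  y1=0 y2=0 y3=1 y4=1 y5=0
  y1=0 y2=1 y3=1 y4=1 y5=0
Count: 2.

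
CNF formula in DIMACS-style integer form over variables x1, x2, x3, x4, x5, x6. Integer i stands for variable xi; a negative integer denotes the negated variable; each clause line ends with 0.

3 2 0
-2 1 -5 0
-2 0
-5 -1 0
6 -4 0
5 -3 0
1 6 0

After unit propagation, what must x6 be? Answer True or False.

(~x2) stands alone — x2 = False.
In (x3 \/ x2), x2 is now false; x3 must hold, so x3 = True.
(x5 \/ ~x3) with x3 = True leaves only x5, so x5 = True.
In (~x5 \/ ~x1), ~x5 is now false; ~x1 must hold, so x1 = False.
In (x1 \/ x6), x1 is now false; x6 must hold, so x6 = True.

True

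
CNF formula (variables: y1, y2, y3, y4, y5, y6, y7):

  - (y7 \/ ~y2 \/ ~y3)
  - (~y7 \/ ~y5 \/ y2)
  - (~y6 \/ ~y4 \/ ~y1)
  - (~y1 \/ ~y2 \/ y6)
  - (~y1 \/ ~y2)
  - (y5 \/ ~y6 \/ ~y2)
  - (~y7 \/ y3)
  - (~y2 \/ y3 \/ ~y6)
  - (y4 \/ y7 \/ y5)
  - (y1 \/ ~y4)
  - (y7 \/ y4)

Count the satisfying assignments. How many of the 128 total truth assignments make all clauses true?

12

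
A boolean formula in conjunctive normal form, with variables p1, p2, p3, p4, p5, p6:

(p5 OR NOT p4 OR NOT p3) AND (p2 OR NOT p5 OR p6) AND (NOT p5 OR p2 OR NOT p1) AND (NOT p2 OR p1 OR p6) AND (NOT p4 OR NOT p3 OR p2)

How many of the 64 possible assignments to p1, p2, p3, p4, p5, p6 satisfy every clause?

36

Split on p2, then p5.
  p2=1, p5=1: p3, p4 free; 3 ways for (p1,p6) × 2^2 = 12.
  p2=1, p5=0: 9 of the 16 assignments to (p1,p3,p4,p6) work.
  p2=0, p5=1: remaining (p1,p3,p4,p6) ∈ {(0,0,0,1); (0,0,1,1); (0,1,0,1)} — 3.
  p2=0, p5=0: p1, p6 free; 3 ways for (p3,p4) × 2^2 = 12.
Total: 12 + 9 + 3 + 12 = 36.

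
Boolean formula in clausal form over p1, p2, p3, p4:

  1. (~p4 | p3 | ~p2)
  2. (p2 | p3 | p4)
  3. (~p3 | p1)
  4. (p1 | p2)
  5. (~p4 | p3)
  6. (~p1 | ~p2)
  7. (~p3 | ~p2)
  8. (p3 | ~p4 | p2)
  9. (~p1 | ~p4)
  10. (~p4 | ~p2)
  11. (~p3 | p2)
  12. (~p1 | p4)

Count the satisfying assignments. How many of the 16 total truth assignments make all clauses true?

The models are:
  p1=0 p2=1 p3=0 p4=0
Count: 1.

1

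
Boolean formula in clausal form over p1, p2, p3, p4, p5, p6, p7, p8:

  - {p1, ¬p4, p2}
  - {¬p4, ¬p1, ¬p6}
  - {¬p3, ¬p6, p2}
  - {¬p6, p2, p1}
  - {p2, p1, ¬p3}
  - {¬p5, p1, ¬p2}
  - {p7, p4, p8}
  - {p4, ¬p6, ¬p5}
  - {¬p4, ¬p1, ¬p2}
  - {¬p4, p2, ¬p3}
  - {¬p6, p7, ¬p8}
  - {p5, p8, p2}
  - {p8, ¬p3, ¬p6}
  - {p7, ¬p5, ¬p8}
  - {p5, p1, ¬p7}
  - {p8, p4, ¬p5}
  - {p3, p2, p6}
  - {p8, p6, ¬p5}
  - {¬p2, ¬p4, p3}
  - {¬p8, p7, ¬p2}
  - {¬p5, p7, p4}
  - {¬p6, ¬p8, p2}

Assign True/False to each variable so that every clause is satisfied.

Branch on p1: take p1 = True.
Branch on p2: take p2 = False.
Try p3 = True.
  then p6 is forced to False.
  then p4 is forced to False.
For the remaining variables, p5 = False, p7 = False, p8 = True works.
Every clause has at least one true literal under this assignment.

p1 = T, p2 = F, p3 = T, p4 = F, p5 = F, p6 = F, p7 = F, p8 = T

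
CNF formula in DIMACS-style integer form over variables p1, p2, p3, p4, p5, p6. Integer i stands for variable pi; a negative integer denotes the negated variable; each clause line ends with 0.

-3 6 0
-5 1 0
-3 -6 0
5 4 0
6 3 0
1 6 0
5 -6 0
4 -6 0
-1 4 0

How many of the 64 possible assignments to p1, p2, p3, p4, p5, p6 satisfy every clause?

2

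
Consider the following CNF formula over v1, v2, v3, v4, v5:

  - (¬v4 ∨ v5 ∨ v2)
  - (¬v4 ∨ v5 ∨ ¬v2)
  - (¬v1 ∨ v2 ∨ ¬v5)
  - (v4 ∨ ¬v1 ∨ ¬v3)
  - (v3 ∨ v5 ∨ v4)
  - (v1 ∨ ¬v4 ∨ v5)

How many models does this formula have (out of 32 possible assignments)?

13

Case analysis on v4 and v5:
  v4=1, v5=1: v3 free; 3 ways for (v1,v2) × 2^1 = 6.
  v4=1, v5=0: a clause becomes empty — 0.
  v4=0, v5=1: 5 of the 8 assignments to (v1,v2,v3) work.
  v4=0, v5=0: remaining (v1,v2,v3) ∈ {(0,0,1); (0,1,1)} — 2.
Total: 6 + 0 + 5 + 2 = 13.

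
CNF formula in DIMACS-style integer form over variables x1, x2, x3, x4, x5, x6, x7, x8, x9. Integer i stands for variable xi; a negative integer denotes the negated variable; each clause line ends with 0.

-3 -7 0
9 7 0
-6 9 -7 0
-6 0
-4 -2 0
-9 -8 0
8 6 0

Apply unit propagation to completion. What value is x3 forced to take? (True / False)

False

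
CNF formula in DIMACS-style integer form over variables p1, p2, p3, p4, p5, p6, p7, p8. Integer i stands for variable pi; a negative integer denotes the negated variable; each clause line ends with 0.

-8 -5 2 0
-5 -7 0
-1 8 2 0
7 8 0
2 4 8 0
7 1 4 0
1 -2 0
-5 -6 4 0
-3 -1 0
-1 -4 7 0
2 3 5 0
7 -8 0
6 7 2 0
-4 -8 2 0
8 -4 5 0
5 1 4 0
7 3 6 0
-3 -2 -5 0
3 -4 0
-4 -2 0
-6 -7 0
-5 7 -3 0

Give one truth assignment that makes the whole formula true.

p1=1, p2=1, p3=0, p4=0, p5=0, p6=0, p7=1, p8=1

Try p1 = True.
  then p3 is forced to False.
  then p4 is forced to False.
Try p2 = True.
Try p5 = False.
The remaining clauses are satisfied by p6 = False, p7 = True, p8 = True.
Check each clause:
  1. (~p8 \/ p2 \/ ~p5) — p2 is true.
  2. (~p7 \/ ~p5) — ~p5 is true.
  3. (p8 \/ ~p1 \/ p2) — p8 is true.
  4. (p7 \/ p8) — p8 is true.
  5. (p4 \/ p2 \/ p8) — p8 is true.
  6. (p7 \/ p1 \/ p4) — p1 is true.
  7. (p1 \/ ~p2) — p1 is true.
  8. (~p6 \/ p4 \/ ~p5) — ~p6 is true.
  9. (~p3 \/ ~p1) — ~p3 is true.
  10. (~p4 \/ p7 \/ ~p1) — ~p4 is true.
  11. (p3 \/ p2 \/ p5) — p2 is true.
  12. (~p8 \/ p7) — p7 is true.
  13. (p6 \/ p7 \/ p2) — p2 is true.
  14. (p2 \/ ~p8 \/ ~p4) — p2 is true.
  15. (~p4 \/ p5 \/ p8) — p8 is true.
  16. (p4 \/ p1 \/ p5) — p1 is true.
  17. (p3 \/ p7 \/ p6) — p7 is true.
  18. (~p5 \/ ~p3 \/ ~p2) — ~p5 is true.
  19. (~p4 \/ p3) — ~p4 is true.
  20. (~p2 \/ ~p4) — ~p4 is true.
  21. (~p7 \/ ~p6) — ~p6 is true.
  22. (~p3 \/ p7 \/ ~p5) — ~p5 is true.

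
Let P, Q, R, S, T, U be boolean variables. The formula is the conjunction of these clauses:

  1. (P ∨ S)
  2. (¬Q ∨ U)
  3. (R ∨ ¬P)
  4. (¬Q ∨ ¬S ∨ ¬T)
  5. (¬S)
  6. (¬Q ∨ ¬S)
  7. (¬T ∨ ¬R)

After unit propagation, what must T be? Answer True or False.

Unit clause (¬S) sets S = False.
(P ∨ S): since S = False, the clause reduces to (P). P = True.
From (¬P ∨ R) and P = True: R = True.
From (¬R ∨ ¬T) and R = True: T = False.

False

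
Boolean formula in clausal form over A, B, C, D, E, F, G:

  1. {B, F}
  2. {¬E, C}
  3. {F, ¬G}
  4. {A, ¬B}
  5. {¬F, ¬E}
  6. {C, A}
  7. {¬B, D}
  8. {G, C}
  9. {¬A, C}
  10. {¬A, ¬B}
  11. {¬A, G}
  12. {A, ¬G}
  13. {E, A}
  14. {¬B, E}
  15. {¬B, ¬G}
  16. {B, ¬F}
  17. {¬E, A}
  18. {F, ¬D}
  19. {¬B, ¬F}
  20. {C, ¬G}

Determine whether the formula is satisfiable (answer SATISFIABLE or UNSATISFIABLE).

A = True:
  propagation gives C=True, B=False, F=True; an empty clause results — contradiction.
A = False:
  propagation gives B=False, F=True; an empty clause results — contradiction.
Every branch closes, so no satisfying assignment exists.

UNSATISFIABLE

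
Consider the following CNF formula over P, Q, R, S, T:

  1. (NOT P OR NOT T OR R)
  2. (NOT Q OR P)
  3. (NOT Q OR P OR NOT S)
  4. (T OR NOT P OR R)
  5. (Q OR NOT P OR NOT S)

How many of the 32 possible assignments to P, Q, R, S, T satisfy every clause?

Case analysis on P and Q:
  P=T, Q=T: remaining (R,S,T) ∈ {(T,F,F); (T,F,T); (T,T,F); (T,T,T)} — 4.
  P=T, Q=F: remaining (R,S,T) ∈ {(T,F,F); (T,F,T)} — 2.
  P=F, Q=T: a clause becomes empty — 0.
  P=F, Q=F: R, S, T free → 2^3 = 8.
Total: 4 + 2 + 0 + 8 = 14.

14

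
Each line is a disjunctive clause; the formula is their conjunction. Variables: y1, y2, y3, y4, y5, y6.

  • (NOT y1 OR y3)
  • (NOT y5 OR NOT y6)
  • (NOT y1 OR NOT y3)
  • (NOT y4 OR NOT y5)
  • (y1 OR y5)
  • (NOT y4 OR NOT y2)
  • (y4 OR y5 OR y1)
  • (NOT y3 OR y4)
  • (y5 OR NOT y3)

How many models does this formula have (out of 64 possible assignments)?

2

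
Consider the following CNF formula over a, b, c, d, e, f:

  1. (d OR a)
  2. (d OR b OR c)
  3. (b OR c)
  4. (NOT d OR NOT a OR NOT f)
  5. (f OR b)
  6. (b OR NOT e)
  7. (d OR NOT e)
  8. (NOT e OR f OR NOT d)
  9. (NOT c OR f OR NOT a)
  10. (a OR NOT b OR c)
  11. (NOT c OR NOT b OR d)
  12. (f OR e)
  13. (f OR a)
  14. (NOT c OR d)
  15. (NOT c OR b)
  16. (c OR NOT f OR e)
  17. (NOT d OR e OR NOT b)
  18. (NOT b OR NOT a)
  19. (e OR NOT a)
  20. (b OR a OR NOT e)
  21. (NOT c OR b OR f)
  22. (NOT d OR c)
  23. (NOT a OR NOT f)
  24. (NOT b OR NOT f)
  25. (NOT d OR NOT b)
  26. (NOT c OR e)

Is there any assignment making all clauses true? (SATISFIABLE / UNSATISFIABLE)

UNSATISFIABLE

b = True:
  propagation gives a=False, d=True; an empty clause results — contradiction.
b = False:
  propagation gives c=True; an empty clause results — contradiction.
Every branch closes, so no satisfying assignment exists.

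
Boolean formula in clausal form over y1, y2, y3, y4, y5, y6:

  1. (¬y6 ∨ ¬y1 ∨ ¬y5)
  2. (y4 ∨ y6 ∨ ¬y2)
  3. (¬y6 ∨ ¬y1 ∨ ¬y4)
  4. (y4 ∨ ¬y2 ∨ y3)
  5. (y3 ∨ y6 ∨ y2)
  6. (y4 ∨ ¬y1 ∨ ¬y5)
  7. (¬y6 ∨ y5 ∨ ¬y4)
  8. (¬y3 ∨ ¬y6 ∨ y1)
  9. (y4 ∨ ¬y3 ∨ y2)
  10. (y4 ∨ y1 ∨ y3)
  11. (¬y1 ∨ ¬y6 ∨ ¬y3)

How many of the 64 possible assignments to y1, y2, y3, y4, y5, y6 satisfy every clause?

15

Split on y4, then y6.
  y4=T, y6=T: remaining (y1,y2,y3,y5) ∈ {(F,F,F,T); (F,T,F,T)} — 2.
  y4=T, y6=F: y1, y5 free; 3 ways for (y2,y3) × 2^2 = 12.
  y4=F, y6=T: remaining (y1,y2,y3,y5) ∈ {(T,F,F,F)} — 1.
  y4=F, y6=F: a clause becomes empty — 0.
Total: 2 + 12 + 1 + 0 = 15.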